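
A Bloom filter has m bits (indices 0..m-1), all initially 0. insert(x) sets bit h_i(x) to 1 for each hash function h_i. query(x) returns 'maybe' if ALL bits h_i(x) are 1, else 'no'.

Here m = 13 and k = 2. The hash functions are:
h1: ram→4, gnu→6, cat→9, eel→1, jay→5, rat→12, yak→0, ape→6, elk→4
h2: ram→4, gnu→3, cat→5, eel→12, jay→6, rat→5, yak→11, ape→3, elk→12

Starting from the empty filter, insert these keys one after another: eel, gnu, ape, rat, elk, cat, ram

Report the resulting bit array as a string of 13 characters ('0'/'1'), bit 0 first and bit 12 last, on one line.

Start: bits=0000000000000
After insert 'eel': sets bits 1 12 -> bits=0100000000001
After insert 'gnu': sets bits 3 6 -> bits=0101001000001
After insert 'ape': sets bits 3 6 -> bits=0101001000001
After insert 'rat': sets bits 5 12 -> bits=0101011000001
After insert 'elk': sets bits 4 12 -> bits=0101111000001
After insert 'cat': sets bits 5 9 -> bits=0101111001001
After insert 'ram': sets bits 4 -> bits=0101111001001

Answer: 0101111001001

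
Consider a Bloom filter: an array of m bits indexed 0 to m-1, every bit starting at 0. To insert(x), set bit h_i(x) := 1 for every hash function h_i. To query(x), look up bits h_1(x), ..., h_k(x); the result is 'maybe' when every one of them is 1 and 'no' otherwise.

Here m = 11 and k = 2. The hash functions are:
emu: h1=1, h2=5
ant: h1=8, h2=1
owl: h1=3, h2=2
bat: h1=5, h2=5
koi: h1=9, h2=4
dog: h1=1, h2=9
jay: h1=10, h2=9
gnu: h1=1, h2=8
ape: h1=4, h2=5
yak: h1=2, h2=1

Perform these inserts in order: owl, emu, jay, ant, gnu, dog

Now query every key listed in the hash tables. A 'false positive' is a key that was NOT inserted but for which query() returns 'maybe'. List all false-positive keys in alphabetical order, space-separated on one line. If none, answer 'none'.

Start: bits=00000000000
After insert 'owl': sets bits 2 3 -> bits=00110000000
After insert 'emu': sets bits 1 5 -> bits=01110100000
After insert 'jay': sets bits 9 10 -> bits=01110100011
After insert 'ant': sets bits 1 8 -> bits=01110100111
After insert 'gnu': sets bits 1 8 -> bits=01110100111
After insert 'dog': sets bits 1 9 -> bits=01110100111
Not inserted: ape bat koi yak — query each against bits=01110100111:
query ape: checks bit4=0, bit5=1 (has a 0) -> no => not a false positive
query bat: checks bit5=1 (all 1) -> maybe => FALSE POSITIVE
query koi: checks bit4=0, bit9=1 (has a 0) -> no => not a false positive
query yak: checks bit1=1, bit2=1 (all 1) -> maybe => FALSE POSITIVE
False positives (alphabetical): bat yak

Answer: bat yak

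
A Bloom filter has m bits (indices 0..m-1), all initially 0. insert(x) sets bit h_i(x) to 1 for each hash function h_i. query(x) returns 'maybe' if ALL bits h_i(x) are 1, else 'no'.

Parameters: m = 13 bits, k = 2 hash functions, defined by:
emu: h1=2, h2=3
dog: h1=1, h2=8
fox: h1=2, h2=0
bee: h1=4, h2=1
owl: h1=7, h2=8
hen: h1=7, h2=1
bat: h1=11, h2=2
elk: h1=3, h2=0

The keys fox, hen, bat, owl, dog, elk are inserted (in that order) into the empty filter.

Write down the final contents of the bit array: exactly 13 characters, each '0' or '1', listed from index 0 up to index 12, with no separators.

Start: bits=0000000000000
After insert 'fox': sets bits 0 2 -> bits=1010000000000
After insert 'hen': sets bits 1 7 -> bits=1110000100000
After insert 'bat': sets bits 2 11 -> bits=1110000100010
After insert 'owl': sets bits 7 8 -> bits=1110000110010
After insert 'dog': sets bits 1 8 -> bits=1110000110010
After insert 'elk': sets bits 0 3 -> bits=1111000110010

Answer: 1111000110010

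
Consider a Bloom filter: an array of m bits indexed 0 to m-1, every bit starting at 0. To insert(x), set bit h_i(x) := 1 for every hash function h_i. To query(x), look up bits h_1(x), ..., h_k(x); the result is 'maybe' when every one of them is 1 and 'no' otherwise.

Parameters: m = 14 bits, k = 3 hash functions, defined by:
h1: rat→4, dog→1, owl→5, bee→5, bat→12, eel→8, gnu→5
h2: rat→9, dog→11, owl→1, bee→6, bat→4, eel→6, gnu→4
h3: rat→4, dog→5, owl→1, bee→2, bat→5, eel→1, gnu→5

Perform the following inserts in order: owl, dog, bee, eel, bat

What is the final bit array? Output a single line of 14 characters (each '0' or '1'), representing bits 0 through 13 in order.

Start: bits=00000000000000
After insert 'owl': sets bits 1 5 -> bits=01000100000000
After insert 'dog': sets bits 1 5 11 -> bits=01000100000100
After insert 'bee': sets bits 2 5 6 -> bits=01100110000100
After insert 'eel': sets bits 1 6 8 -> bits=01100110100100
After insert 'bat': sets bits 4 5 12 -> bits=01101110100110

Answer: 01101110100110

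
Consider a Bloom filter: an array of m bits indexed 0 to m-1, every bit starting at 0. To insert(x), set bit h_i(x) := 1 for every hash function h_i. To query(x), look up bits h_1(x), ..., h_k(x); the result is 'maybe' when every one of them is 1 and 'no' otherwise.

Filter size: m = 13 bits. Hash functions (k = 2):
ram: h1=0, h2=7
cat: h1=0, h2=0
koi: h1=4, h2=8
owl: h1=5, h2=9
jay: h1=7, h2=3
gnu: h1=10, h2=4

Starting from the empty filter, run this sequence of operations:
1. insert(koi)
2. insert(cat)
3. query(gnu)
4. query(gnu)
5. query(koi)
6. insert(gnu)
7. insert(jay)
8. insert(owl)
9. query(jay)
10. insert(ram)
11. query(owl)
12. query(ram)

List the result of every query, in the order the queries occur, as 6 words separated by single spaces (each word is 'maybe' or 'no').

Answer: no no maybe maybe maybe maybe

Derivation:
Start: bits=0000000000000
Op 1: insert koi -> sets bits 4 8 -> bits=0000100010000
Op 2: insert cat -> sets bits 0 -> bits=1000100010000
Op 3: query gnu -> checks bit4=1, bit10=0 (has a 0) -> no
Op 4: query gnu -> checks bit4=1, bit10=0 (has a 0) -> no
Op 5: query koi -> checks bit4=1, bit8=1 (all 1) -> maybe
Op 6: insert gnu -> sets bits 4 10 -> bits=1000100010100
Op 7: insert jay -> sets bits 3 7 -> bits=1001100110100
Op 8: insert owl -> sets bits 5 9 -> bits=1001110111100
Op 9: query jay -> checks bit3=1, bit7=1 (all 1) -> maybe
Op 10: insert ram -> sets bits 0 7 -> bits=1001110111100
Op 11: query owl -> checks bit5=1, bit9=1 (all 1) -> maybe
Op 12: query ram -> checks bit0=1, bit7=1 (all 1) -> maybe
Query results in order: no no maybe maybe maybe maybe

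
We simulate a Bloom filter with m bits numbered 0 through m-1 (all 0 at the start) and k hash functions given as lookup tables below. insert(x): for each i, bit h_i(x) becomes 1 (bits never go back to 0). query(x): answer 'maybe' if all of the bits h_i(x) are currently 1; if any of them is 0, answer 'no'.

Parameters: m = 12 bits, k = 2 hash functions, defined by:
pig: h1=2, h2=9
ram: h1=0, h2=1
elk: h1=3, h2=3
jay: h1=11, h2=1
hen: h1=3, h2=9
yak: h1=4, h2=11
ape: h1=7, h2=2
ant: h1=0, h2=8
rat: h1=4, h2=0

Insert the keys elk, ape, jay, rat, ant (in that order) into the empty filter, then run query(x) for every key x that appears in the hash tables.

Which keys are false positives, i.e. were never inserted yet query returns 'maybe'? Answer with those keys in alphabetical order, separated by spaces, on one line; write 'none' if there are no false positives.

Answer: ram yak

Derivation:
Start: bits=000000000000
After insert 'elk': sets bits 3 -> bits=000100000000
After insert 'ape': sets bits 2 7 -> bits=001100010000
After insert 'jay': sets bits 1 11 -> bits=011100010001
After insert 'rat': sets bits 0 4 -> bits=111110010001
After insert 'ant': sets bits 0 8 -> bits=111110011001
Not inserted: hen pig ram yak — query each against bits=111110011001:
query hen: checks bit3=1, bit9=0 (has a 0) -> no => not a false positive
query pig: checks bit2=1, bit9=0 (has a 0) -> no => not a false positive
query ram: checks bit0=1, bit1=1 (all 1) -> maybe => FALSE POSITIVE
query yak: checks bit4=1, bit11=1 (all 1) -> maybe => FALSE POSITIVE
False positives (alphabetical): ram yak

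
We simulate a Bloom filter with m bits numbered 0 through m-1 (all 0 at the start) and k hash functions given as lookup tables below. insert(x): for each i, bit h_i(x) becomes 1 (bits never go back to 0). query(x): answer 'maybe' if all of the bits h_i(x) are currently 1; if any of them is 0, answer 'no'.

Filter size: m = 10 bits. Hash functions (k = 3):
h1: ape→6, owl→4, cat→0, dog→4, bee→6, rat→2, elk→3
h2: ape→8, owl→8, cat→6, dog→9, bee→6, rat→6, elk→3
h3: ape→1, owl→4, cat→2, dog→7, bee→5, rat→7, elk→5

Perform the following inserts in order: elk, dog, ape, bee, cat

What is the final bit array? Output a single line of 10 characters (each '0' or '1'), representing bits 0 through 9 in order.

Answer: 1111111111

Derivation:
Start: bits=0000000000
After insert 'elk': sets bits 3 5 -> bits=0001010000
After insert 'dog': sets bits 4 7 9 -> bits=0001110101
After insert 'ape': sets bits 1 6 8 -> bits=0101111111
After insert 'bee': sets bits 5 6 -> bits=0101111111
After insert 'cat': sets bits 0 2 6 -> bits=1111111111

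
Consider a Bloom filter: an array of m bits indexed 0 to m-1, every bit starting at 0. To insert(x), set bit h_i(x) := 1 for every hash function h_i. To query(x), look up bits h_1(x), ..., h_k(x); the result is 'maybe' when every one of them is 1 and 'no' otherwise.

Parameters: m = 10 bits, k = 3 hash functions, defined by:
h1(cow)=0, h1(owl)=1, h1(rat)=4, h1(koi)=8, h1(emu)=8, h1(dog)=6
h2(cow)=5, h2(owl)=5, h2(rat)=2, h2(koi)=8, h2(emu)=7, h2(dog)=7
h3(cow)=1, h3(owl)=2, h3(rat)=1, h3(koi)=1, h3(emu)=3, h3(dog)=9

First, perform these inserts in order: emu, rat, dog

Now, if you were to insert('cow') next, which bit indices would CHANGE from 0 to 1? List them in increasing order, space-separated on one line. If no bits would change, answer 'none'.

Answer: 0 5

Derivation:
Start: bits=0000000000
After insert 'emu': sets bits 3 7 8 -> bits=0001000110
After insert 'rat': sets bits 1 2 4 -> bits=0111100110
After insert 'dog': sets bits 6 7 9 -> bits=0111101111
insert 'cow' would touch bits 0 1 5; currently bit0=0, bit1=1, bit5=0
Bits that are 0 among those (would change 0->1): 0 5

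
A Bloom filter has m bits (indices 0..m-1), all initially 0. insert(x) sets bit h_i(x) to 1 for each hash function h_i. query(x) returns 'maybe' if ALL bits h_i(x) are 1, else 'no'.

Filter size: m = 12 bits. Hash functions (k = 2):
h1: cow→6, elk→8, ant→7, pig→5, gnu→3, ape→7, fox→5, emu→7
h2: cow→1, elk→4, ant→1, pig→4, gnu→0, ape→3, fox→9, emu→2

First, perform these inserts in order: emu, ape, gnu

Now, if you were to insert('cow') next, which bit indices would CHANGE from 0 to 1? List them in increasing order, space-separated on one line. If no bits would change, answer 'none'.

Start: bits=000000000000
After insert 'emu': sets bits 2 7 -> bits=001000010000
After insert 'ape': sets bits 3 7 -> bits=001100010000
After insert 'gnu': sets bits 0 3 -> bits=101100010000
insert 'cow' would touch bits 1 6; currently bit1=0, bit6=0
Bits that are 0 among those (would change 0->1): 1 6

Answer: 1 6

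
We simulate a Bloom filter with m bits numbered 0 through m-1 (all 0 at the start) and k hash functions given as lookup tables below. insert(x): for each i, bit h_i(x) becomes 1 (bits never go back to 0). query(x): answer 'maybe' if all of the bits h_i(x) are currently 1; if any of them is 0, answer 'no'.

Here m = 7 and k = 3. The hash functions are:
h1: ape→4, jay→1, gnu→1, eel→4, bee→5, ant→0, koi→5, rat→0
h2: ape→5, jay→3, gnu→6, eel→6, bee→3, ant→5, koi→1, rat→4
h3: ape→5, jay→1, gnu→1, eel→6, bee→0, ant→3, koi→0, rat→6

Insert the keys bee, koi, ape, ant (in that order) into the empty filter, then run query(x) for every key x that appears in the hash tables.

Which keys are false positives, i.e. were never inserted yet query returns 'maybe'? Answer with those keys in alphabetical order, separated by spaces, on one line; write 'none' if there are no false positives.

Start: bits=0000000
After insert 'bee': sets bits 0 3 5 -> bits=1001010
After insert 'koi': sets bits 0 1 5 -> bits=1101010
After insert 'ape': sets bits 4 5 -> bits=1101110
After insert 'ant': sets bits 0 3 5 -> bits=1101110
Not inserted: eel gnu jay rat — query each against bits=1101110:
query eel: checks bit4=1, bit6=0 (has a 0) -> no => not a false positive
query gnu: checks bit1=1, bit6=0 (has a 0) -> no => not a false positive
query jay: checks bit1=1, bit3=1 (all 1) -> maybe => FALSE POSITIVE
query rat: checks bit0=1, bit4=1, bit6=0 (has a 0) -> no => not a false positive
False positives (alphabetical): jay

Answer: jay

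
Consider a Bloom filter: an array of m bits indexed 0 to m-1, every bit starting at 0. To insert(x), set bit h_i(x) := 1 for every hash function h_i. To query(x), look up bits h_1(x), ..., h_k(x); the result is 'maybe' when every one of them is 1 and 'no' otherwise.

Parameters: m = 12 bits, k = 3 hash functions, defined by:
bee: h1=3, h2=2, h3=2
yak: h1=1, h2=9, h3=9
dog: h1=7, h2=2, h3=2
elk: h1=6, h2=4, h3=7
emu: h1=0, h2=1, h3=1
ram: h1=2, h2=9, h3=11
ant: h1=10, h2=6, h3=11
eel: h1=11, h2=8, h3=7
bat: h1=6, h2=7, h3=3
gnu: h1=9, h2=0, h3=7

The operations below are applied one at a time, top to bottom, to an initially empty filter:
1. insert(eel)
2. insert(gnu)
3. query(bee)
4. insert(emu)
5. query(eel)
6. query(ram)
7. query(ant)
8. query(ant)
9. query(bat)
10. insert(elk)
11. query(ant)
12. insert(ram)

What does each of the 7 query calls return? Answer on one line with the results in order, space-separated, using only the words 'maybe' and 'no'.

Answer: no maybe no no no no no

Derivation:
Start: bits=000000000000
Op 1: insert eel -> sets bits 7 8 11 -> bits=000000011001
Op 2: insert gnu -> sets bits 0 7 9 -> bits=100000011101
Op 3: query bee -> checks bit2=0, bit3=0 (has a 0) -> no
Op 4: insert emu -> sets bits 0 1 -> bits=110000011101
Op 5: query eel -> checks bit7=1, bit8=1, bit11=1 (all 1) -> maybe
Op 6: query ram -> checks bit2=0, bit9=1, bit11=1 (has a 0) -> no
Op 7: query ant -> checks bit6=0, bit10=0, bit11=1 (has a 0) -> no
Op 8: query ant -> checks bit6=0, bit10=0, bit11=1 (has a 0) -> no
Op 9: query bat -> checks bit3=0, bit6=0, bit7=1 (has a 0) -> no
Op 10: insert elk -> sets bits 4 6 7 -> bits=110010111101
Op 11: query ant -> checks bit6=1, bit10=0, bit11=1 (has a 0) -> no
Op 12: insert ram -> sets bits 2 9 11 -> bits=111010111101
Query results in order: no maybe no no no no no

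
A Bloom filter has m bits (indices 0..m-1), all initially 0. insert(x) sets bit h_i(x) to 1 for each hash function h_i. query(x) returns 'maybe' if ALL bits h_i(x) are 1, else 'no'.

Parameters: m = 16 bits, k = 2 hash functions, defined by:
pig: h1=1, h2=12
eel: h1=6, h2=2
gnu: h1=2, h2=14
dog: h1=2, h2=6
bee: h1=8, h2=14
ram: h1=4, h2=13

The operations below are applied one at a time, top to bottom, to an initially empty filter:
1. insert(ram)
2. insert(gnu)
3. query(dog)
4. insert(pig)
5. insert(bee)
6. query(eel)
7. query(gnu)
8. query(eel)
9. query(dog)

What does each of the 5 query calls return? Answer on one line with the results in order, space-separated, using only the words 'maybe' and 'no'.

Start: bits=0000000000000000
Op 1: insert ram -> sets bits 4 13 -> bits=0000100000000100
Op 2: insert gnu -> sets bits 2 14 -> bits=0010100000000110
Op 3: query dog -> checks bit2=1, bit6=0 (has a 0) -> no
Op 4: insert pig -> sets bits 1 12 -> bits=0110100000001110
Op 5: insert bee -> sets bits 8 14 -> bits=0110100010001110
Op 6: query eel -> checks bit2=1, bit6=0 (has a 0) -> no
Op 7: query gnu -> checks bit2=1, bit14=1 (all 1) -> maybe
Op 8: query eel -> checks bit2=1, bit6=0 (has a 0) -> no
Op 9: query dog -> checks bit2=1, bit6=0 (has a 0) -> no
Query results in order: no no maybe no no

Answer: no no maybe no no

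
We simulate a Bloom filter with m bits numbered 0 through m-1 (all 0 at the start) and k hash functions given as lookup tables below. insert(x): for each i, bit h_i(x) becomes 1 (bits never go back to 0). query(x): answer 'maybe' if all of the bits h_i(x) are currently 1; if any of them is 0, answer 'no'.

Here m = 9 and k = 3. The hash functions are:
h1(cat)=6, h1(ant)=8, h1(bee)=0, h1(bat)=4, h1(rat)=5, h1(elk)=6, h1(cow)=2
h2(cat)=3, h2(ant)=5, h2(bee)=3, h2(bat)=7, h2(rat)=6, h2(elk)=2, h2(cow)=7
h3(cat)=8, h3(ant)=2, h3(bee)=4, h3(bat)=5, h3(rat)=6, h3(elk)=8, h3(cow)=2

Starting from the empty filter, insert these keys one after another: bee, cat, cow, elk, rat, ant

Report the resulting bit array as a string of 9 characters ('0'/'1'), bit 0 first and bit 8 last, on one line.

Answer: 101111111

Derivation:
Start: bits=000000000
After insert 'bee': sets bits 0 3 4 -> bits=100110000
After insert 'cat': sets bits 3 6 8 -> bits=100110101
After insert 'cow': sets bits 2 7 -> bits=101110111
After insert 'elk': sets bits 2 6 8 -> bits=101110111
After insert 'rat': sets bits 5 6 -> bits=101111111
After insert 'ant': sets bits 2 5 8 -> bits=101111111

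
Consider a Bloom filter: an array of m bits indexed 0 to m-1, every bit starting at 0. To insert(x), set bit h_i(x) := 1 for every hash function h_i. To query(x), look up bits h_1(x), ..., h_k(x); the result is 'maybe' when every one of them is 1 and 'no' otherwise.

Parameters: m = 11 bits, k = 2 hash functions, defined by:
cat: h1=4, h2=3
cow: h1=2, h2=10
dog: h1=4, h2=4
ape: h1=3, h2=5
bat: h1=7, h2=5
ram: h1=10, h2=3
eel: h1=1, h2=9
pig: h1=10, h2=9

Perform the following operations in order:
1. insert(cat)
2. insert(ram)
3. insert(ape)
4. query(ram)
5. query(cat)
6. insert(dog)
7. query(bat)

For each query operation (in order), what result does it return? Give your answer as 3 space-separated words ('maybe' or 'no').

Answer: maybe maybe no

Derivation:
Start: bits=00000000000
Op 1: insert cat -> sets bits 3 4 -> bits=00011000000
Op 2: insert ram -> sets bits 3 10 -> bits=00011000001
Op 3: insert ape -> sets bits 3 5 -> bits=00011100001
Op 4: query ram -> checks bit3=1, bit10=1 (all 1) -> maybe
Op 5: query cat -> checks bit3=1, bit4=1 (all 1) -> maybe
Op 6: insert dog -> sets bits 4 -> bits=00011100001
Op 7: query bat -> checks bit5=1, bit7=0 (has a 0) -> no
Query results in order: maybe maybe no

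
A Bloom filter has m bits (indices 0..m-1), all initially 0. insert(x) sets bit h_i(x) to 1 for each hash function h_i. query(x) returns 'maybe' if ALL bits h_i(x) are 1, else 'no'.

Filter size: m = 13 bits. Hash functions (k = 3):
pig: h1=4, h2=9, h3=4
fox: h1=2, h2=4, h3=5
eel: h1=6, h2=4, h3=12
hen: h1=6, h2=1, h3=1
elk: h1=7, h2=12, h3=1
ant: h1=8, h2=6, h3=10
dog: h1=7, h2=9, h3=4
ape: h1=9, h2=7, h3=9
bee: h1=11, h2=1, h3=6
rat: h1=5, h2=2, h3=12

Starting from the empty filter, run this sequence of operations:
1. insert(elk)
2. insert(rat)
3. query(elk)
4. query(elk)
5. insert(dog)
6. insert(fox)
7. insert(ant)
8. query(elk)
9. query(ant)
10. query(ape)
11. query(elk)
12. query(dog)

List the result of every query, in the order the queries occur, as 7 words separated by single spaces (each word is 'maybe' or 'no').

Start: bits=0000000000000
Op 1: insert elk -> sets bits 1 7 12 -> bits=0100000100001
Op 2: insert rat -> sets bits 2 5 12 -> bits=0110010100001
Op 3: query elk -> checks bit1=1, bit7=1, bit12=1 (all 1) -> maybe
Op 4: query elk -> checks bit1=1, bit7=1, bit12=1 (all 1) -> maybe
Op 5: insert dog -> sets bits 4 7 9 -> bits=0110110101001
Op 6: insert fox -> sets bits 2 4 5 -> bits=0110110101001
Op 7: insert ant -> sets bits 6 8 10 -> bits=0110111111101
Op 8: query elk -> checks bit1=1, bit7=1, bit12=1 (all 1) -> maybe
Op 9: query ant -> checks bit6=1, bit8=1, bit10=1 (all 1) -> maybe
Op 10: query ape -> checks bit7=1, bit9=1 (all 1) -> maybe
Op 11: query elk -> checks bit1=1, bit7=1, bit12=1 (all 1) -> maybe
Op 12: query dog -> checks bit4=1, bit7=1, bit9=1 (all 1) -> maybe
Query results in order: maybe maybe maybe maybe maybe maybe maybe

Answer: maybe maybe maybe maybe maybe maybe maybe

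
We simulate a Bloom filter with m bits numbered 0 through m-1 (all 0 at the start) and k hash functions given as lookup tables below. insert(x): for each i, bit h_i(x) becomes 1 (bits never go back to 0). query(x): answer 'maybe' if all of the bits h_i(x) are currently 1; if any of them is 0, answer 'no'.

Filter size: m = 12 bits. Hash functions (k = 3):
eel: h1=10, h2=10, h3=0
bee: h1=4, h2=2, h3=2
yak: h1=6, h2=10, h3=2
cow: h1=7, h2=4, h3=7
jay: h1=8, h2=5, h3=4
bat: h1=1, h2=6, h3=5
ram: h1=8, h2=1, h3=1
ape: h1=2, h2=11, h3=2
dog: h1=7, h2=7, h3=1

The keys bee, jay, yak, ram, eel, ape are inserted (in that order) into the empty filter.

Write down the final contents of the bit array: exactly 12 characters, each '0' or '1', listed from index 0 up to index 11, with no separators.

Answer: 111011101011

Derivation:
Start: bits=000000000000
After insert 'bee': sets bits 2 4 -> bits=001010000000
After insert 'jay': sets bits 4 5 8 -> bits=001011001000
After insert 'yak': sets bits 2 6 10 -> bits=001011101010
After insert 'ram': sets bits 1 8 -> bits=011011101010
After insert 'eel': sets bits 0 10 -> bits=111011101010
After insert 'ape': sets bits 2 11 -> bits=111011101011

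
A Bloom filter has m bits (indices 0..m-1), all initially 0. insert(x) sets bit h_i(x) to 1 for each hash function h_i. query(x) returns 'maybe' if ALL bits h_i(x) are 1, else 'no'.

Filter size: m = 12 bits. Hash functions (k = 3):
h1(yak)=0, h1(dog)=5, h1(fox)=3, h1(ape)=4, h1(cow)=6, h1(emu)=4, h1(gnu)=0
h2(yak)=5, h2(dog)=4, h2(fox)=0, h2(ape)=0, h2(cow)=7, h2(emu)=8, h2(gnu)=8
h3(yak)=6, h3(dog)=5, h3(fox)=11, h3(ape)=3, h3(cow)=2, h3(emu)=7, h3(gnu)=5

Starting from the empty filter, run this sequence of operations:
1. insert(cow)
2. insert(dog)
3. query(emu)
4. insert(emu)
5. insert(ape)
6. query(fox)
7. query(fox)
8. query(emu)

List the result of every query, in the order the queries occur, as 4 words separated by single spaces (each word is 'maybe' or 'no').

Answer: no no no maybe

Derivation:
Start: bits=000000000000
Op 1: insert cow -> sets bits 2 6 7 -> bits=001000110000
Op 2: insert dog -> sets bits 4 5 -> bits=001011110000
Op 3: query emu -> checks bit4=1, bit7=1, bit8=0 (has a 0) -> no
Op 4: insert emu -> sets bits 4 7 8 -> bits=001011111000
Op 5: insert ape -> sets bits 0 3 4 -> bits=101111111000
Op 6: query fox -> checks bit0=1, bit3=1, bit11=0 (has a 0) -> no
Op 7: query fox -> checks bit0=1, bit3=1, bit11=0 (has a 0) -> no
Op 8: query emu -> checks bit4=1, bit7=1, bit8=1 (all 1) -> maybe
Query results in order: no no no maybe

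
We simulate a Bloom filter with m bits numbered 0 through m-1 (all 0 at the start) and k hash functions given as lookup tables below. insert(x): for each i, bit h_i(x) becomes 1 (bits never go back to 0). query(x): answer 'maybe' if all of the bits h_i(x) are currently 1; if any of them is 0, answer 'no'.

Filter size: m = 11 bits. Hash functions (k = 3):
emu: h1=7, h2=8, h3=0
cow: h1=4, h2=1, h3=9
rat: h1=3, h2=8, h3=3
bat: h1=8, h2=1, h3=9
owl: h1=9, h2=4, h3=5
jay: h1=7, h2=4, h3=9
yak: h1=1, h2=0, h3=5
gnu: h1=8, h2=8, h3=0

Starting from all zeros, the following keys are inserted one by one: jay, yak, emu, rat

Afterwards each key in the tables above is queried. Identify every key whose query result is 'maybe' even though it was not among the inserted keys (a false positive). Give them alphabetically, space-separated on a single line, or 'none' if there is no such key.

Answer: bat cow gnu owl

Derivation:
Start: bits=00000000000
After insert 'jay': sets bits 4 7 9 -> bits=00001001010
After insert 'yak': sets bits 0 1 5 -> bits=11001101010
After insert 'emu': sets bits 0 7 8 -> bits=11001101110
After insert 'rat': sets bits 3 8 -> bits=11011101110
Not inserted: bat cow gnu owl — query each against bits=11011101110:
query bat: checks bit1=1, bit8=1, bit9=1 (all 1) -> maybe => FALSE POSITIVE
query cow: checks bit1=1, bit4=1, bit9=1 (all 1) -> maybe => FALSE POSITIVE
query gnu: checks bit0=1, bit8=1 (all 1) -> maybe => FALSE POSITIVE
query owl: checks bit4=1, bit5=1, bit9=1 (all 1) -> maybe => FALSE POSITIVE
False positives (alphabetical): bat cow gnu owl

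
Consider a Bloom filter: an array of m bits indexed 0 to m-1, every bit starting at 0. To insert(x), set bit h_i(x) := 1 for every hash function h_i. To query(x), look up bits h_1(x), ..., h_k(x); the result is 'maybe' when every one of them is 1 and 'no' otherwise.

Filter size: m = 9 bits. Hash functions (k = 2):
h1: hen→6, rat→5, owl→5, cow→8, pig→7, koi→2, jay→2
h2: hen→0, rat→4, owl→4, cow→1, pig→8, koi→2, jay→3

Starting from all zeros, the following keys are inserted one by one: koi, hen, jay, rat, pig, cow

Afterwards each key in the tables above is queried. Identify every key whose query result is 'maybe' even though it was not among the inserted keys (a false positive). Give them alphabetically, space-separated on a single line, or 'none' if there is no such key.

Start: bits=000000000
After insert 'koi': sets bits 2 -> bits=001000000
After insert 'hen': sets bits 0 6 -> bits=101000100
After insert 'jay': sets bits 2 3 -> bits=101100100
After insert 'rat': sets bits 4 5 -> bits=101111100
After insert 'pig': sets bits 7 8 -> bits=101111111
After insert 'cow': sets bits 1 8 -> bits=111111111
Not inserted: owl — query each against bits=111111111:
query owl: checks bit4=1, bit5=1 (all 1) -> maybe => FALSE POSITIVE
False positives (alphabetical): owl

Answer: owl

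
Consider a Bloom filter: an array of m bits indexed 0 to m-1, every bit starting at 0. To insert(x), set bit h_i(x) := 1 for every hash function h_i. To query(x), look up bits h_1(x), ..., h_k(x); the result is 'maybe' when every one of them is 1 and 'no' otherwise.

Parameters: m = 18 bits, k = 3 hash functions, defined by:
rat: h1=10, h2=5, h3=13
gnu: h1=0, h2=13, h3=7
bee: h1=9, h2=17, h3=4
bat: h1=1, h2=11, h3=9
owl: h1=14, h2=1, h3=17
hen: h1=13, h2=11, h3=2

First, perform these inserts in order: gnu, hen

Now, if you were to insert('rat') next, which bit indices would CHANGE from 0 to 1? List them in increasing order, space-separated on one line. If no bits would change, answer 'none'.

Start: bits=000000000000000000
After insert 'gnu': sets bits 0 7 13 -> bits=100000010000010000
After insert 'hen': sets bits 2 11 13 -> bits=101000010001010000
insert 'rat' would touch bits 5 10 13; currently bit5=0, bit10=0, bit13=1
Bits that are 0 among those (would change 0->1): 5 10

Answer: 5 10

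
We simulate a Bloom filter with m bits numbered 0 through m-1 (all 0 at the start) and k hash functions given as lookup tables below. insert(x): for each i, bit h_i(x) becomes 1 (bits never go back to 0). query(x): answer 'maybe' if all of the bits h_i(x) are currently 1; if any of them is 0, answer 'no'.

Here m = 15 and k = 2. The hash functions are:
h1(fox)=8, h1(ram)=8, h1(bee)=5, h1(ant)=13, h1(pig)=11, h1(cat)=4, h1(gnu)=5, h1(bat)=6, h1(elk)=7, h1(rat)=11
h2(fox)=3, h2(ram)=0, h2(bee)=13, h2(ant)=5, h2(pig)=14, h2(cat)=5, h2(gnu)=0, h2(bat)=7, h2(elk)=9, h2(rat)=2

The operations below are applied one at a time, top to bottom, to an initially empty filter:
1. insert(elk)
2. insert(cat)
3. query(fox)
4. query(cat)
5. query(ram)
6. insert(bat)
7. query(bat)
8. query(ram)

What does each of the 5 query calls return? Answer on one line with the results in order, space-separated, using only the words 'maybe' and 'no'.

Start: bits=000000000000000
Op 1: insert elk -> sets bits 7 9 -> bits=000000010100000
Op 2: insert cat -> sets bits 4 5 -> bits=000011010100000
Op 3: query fox -> checks bit3=0, bit8=0 (has a 0) -> no
Op 4: query cat -> checks bit4=1, bit5=1 (all 1) -> maybe
Op 5: query ram -> checks bit0=0, bit8=0 (has a 0) -> no
Op 6: insert bat -> sets bits 6 7 -> bits=000011110100000
Op 7: query bat -> checks bit6=1, bit7=1 (all 1) -> maybe
Op 8: query ram -> checks bit0=0, bit8=0 (has a 0) -> no
Query results in order: no maybe no maybe no

Answer: no maybe no maybe no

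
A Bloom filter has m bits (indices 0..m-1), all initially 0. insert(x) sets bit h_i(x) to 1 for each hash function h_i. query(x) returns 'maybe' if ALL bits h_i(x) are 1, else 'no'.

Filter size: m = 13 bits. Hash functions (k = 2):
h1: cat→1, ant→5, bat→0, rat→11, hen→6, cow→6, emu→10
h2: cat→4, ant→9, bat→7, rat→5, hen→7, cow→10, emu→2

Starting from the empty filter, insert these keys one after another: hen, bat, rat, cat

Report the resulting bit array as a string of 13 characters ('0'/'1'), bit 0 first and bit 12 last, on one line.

Answer: 1100111100010

Derivation:
Start: bits=0000000000000
After insert 'hen': sets bits 6 7 -> bits=0000001100000
After insert 'bat': sets bits 0 7 -> bits=1000001100000
After insert 'rat': sets bits 5 11 -> bits=1000011100010
After insert 'cat': sets bits 1 4 -> bits=1100111100010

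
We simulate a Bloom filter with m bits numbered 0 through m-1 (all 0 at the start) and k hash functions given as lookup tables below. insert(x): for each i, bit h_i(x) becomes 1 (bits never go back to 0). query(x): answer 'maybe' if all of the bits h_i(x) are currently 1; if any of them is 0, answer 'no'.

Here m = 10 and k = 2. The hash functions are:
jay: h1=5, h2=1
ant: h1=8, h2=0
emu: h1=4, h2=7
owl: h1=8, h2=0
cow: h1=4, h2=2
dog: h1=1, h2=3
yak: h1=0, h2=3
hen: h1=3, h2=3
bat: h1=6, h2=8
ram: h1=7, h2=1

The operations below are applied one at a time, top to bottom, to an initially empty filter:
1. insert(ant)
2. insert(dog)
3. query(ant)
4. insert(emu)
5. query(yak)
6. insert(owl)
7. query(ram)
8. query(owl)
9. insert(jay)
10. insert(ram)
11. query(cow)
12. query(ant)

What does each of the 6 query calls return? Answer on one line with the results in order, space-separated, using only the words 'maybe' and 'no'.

Answer: maybe maybe maybe maybe no maybe

Derivation:
Start: bits=0000000000
Op 1: insert ant -> sets bits 0 8 -> bits=1000000010
Op 2: insert dog -> sets bits 1 3 -> bits=1101000010
Op 3: query ant -> checks bit0=1, bit8=1 (all 1) -> maybe
Op 4: insert emu -> sets bits 4 7 -> bits=1101100110
Op 5: query yak -> checks bit0=1, bit3=1 (all 1) -> maybe
Op 6: insert owl -> sets bits 0 8 -> bits=1101100110
Op 7: query ram -> checks bit1=1, bit7=1 (all 1) -> maybe
Op 8: query owl -> checks bit0=1, bit8=1 (all 1) -> maybe
Op 9: insert jay -> sets bits 1 5 -> bits=1101110110
Op 10: insert ram -> sets bits 1 7 -> bits=1101110110
Op 11: query cow -> checks bit2=0, bit4=1 (has a 0) -> no
Op 12: query ant -> checks bit0=1, bit8=1 (all 1) -> maybe
Query results in order: maybe maybe maybe maybe no maybe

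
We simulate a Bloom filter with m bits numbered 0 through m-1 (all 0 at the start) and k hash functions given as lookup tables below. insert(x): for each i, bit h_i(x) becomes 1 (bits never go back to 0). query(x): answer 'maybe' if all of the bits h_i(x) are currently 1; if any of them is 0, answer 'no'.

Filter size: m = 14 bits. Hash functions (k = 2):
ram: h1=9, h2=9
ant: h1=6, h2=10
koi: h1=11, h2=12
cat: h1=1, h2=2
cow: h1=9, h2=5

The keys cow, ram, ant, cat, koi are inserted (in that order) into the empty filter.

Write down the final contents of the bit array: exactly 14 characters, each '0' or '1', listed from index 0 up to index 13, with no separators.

Answer: 01100110011110

Derivation:
Start: bits=00000000000000
After insert 'cow': sets bits 5 9 -> bits=00000100010000
After insert 'ram': sets bits 9 -> bits=00000100010000
After insert 'ant': sets bits 6 10 -> bits=00000110011000
After insert 'cat': sets bits 1 2 -> bits=01100110011000
After insert 'koi': sets bits 11 12 -> bits=01100110011110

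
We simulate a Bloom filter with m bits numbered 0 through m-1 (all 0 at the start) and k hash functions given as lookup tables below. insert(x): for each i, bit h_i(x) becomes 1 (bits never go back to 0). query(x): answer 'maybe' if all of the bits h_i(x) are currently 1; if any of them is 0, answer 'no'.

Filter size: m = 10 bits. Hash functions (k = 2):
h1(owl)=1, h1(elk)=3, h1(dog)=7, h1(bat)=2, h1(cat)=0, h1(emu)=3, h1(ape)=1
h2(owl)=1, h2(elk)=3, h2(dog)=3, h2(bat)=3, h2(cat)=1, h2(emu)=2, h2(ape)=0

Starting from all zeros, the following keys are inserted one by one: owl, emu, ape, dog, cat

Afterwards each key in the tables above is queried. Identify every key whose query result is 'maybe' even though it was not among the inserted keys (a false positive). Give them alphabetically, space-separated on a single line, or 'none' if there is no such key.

Answer: bat elk

Derivation:
Start: bits=0000000000
After insert 'owl': sets bits 1 -> bits=0100000000
After insert 'emu': sets bits 2 3 -> bits=0111000000
After insert 'ape': sets bits 0 1 -> bits=1111000000
After insert 'dog': sets bits 3 7 -> bits=1111000100
After insert 'cat': sets bits 0 1 -> bits=1111000100
Not inserted: bat elk — query each against bits=1111000100:
query bat: checks bit2=1, bit3=1 (all 1) -> maybe => FALSE POSITIVE
query elk: checks bit3=1 (all 1) -> maybe => FALSE POSITIVE
False positives (alphabetical): bat elk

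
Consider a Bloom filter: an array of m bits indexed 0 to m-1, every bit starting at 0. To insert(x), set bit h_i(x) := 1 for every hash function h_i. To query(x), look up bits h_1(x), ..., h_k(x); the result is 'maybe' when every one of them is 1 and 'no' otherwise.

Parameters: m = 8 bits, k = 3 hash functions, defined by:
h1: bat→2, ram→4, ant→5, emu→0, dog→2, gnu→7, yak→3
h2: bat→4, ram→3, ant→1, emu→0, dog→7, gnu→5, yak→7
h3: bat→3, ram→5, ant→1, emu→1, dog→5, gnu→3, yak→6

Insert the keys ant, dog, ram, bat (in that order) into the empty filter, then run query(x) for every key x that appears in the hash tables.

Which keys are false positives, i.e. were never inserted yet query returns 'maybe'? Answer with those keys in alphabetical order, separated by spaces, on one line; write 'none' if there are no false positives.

Start: bits=00000000
After insert 'ant': sets bits 1 5 -> bits=01000100
After insert 'dog': sets bits 2 5 7 -> bits=01100101
After insert 'ram': sets bits 3 4 5 -> bits=01111101
After insert 'bat': sets bits 2 3 4 -> bits=01111101
Not inserted: emu gnu yak — query each against bits=01111101:
query emu: checks bit0=0, bit1=1 (has a 0) -> no => not a false positive
query gnu: checks bit3=1, bit5=1, bit7=1 (all 1) -> maybe => FALSE POSITIVE
query yak: checks bit3=1, bit6=0, bit7=1 (has a 0) -> no => not a false positive
False positives (alphabetical): gnu

Answer: gnu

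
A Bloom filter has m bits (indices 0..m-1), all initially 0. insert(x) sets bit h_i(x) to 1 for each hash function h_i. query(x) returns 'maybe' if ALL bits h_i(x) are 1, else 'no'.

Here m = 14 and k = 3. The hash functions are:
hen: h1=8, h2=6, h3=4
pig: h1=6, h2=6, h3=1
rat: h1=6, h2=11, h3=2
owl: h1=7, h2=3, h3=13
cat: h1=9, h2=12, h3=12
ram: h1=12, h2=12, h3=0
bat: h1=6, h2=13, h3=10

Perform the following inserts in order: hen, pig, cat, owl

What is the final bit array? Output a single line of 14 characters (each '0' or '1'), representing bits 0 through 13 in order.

Start: bits=00000000000000
After insert 'hen': sets bits 4 6 8 -> bits=00001010100000
After insert 'pig': sets bits 1 6 -> bits=01001010100000
After insert 'cat': sets bits 9 12 -> bits=01001010110010
After insert 'owl': sets bits 3 7 13 -> bits=01011011110011

Answer: 01011011110011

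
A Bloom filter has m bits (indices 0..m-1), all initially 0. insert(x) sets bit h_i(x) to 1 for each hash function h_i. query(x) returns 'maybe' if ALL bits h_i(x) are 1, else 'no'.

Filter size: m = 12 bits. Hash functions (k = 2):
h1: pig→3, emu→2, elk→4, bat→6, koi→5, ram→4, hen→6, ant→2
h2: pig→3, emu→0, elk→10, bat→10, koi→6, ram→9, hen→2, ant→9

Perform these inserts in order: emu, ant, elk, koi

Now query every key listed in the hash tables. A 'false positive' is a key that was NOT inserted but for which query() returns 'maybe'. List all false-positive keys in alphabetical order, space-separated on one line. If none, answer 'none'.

Start: bits=000000000000
After insert 'emu': sets bits 0 2 -> bits=101000000000
After insert 'ant': sets bits 2 9 -> bits=101000000100
After insert 'elk': sets bits 4 10 -> bits=101010000110
After insert 'koi': sets bits 5 6 -> bits=101011100110
Not inserted: bat hen pig ram — query each against bits=101011100110:
query bat: checks bit6=1, bit10=1 (all 1) -> maybe => FALSE POSITIVE
query hen: checks bit2=1, bit6=1 (all 1) -> maybe => FALSE POSITIVE
query pig: checks bit3=0 (has a 0) -> no => not a false positive
query ram: checks bit4=1, bit9=1 (all 1) -> maybe => FALSE POSITIVE
False positives (alphabetical): bat hen ram

Answer: bat hen ram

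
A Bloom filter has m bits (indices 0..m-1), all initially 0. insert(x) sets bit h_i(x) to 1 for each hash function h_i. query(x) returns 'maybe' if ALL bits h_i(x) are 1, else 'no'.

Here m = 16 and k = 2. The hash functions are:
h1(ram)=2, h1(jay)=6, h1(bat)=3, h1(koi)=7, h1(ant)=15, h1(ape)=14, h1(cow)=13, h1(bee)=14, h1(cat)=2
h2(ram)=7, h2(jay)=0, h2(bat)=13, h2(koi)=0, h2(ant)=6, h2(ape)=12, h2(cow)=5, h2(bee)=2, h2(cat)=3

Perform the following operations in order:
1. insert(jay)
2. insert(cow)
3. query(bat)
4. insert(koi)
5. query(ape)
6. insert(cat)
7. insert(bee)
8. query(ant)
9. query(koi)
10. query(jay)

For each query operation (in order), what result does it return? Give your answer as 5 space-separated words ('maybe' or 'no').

Answer: no no no maybe maybe

Derivation:
Start: bits=0000000000000000
Op 1: insert jay -> sets bits 0 6 -> bits=1000001000000000
Op 2: insert cow -> sets bits 5 13 -> bits=1000011000000100
Op 3: query bat -> checks bit3=0, bit13=1 (has a 0) -> no
Op 4: insert koi -> sets bits 0 7 -> bits=1000011100000100
Op 5: query ape -> checks bit12=0, bit14=0 (has a 0) -> no
Op 6: insert cat -> sets bits 2 3 -> bits=1011011100000100
Op 7: insert bee -> sets bits 2 14 -> bits=1011011100000110
Op 8: query ant -> checks bit6=1, bit15=0 (has a 0) -> no
Op 9: query koi -> checks bit0=1, bit7=1 (all 1) -> maybe
Op 10: query jay -> checks bit0=1, bit6=1 (all 1) -> maybe
Query results in order: no no no maybe maybe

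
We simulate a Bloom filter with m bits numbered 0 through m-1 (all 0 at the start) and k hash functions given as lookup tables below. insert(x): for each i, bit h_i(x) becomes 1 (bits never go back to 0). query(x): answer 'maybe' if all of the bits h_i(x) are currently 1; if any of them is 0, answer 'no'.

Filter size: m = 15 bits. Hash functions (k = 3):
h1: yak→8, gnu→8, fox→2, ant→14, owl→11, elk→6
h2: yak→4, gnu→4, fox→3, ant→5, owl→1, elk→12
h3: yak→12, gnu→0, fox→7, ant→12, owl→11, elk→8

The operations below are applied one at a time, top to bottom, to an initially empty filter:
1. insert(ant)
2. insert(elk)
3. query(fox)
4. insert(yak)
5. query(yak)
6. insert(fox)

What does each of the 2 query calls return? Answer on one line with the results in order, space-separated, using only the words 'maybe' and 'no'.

Answer: no maybe

Derivation:
Start: bits=000000000000000
Op 1: insert ant -> sets bits 5 12 14 -> bits=000001000000101
Op 2: insert elk -> sets bits 6 8 12 -> bits=000001101000101
Op 3: query fox -> checks bit2=0, bit3=0, bit7=0 (has a 0) -> no
Op 4: insert yak -> sets bits 4 8 12 -> bits=000011101000101
Op 5: query yak -> checks bit4=1, bit8=1, bit12=1 (all 1) -> maybe
Op 6: insert fox -> sets bits 2 3 7 -> bits=001111111000101
Query results in order: no maybe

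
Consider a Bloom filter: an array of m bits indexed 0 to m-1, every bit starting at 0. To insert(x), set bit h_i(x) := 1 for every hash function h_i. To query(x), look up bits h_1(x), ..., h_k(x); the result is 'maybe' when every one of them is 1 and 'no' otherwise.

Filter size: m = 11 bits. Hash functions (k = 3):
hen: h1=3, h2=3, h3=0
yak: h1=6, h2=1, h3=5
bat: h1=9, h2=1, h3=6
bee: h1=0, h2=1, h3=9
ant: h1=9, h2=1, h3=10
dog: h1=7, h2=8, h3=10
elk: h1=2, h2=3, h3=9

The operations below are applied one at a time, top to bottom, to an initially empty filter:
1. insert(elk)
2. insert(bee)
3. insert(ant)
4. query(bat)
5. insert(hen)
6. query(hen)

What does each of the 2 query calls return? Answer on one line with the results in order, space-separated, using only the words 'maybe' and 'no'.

Answer: no maybe

Derivation:
Start: bits=00000000000
Op 1: insert elk -> sets bits 2 3 9 -> bits=00110000010
Op 2: insert bee -> sets bits 0 1 9 -> bits=11110000010
Op 3: insert ant -> sets bits 1 9 10 -> bits=11110000011
Op 4: query bat -> checks bit1=1, bit6=0, bit9=1 (has a 0) -> no
Op 5: insert hen -> sets bits 0 3 -> bits=11110000011
Op 6: query hen -> checks bit0=1, bit3=1 (all 1) -> maybe
Query results in order: no maybe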